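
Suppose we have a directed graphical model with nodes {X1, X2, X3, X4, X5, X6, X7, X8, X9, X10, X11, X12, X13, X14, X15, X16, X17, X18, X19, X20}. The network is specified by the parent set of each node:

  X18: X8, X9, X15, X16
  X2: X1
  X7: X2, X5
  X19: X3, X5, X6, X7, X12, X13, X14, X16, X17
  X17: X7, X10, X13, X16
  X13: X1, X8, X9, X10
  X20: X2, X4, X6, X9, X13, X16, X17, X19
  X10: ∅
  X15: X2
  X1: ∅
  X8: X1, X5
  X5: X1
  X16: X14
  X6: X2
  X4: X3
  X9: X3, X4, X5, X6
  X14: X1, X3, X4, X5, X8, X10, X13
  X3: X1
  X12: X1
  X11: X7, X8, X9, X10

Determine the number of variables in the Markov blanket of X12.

10

X12's parents: X1.
Ch(X12) = {X19}.
Parents of each child, excluding X12:
  X19: X3, X5, X6, X7, X13, X14, X16, X17
MB(X12) = {X1, X3, X5, X6, X7, X13, X14, X16, X17, X19}, which has 10 nodes.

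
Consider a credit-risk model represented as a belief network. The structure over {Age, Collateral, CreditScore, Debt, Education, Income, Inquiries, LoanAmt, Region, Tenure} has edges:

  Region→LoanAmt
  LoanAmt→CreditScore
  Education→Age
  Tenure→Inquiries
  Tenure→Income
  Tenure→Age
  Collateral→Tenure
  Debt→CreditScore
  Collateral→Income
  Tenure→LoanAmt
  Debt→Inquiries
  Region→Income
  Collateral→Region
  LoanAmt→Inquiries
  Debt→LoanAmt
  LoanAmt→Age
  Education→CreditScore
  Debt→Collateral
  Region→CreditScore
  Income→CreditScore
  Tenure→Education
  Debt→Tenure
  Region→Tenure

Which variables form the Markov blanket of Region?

{Collateral, CreditScore, Debt, Education, Income, LoanAmt, Tenure}

Region has parent Collateral.
Children of Region: CreditScore, Income, LoanAmt, Tenure.
Parents of each child, excluding Region:
  parents(Tenure) \ {Region} = {Collateral, Debt}.
  Income's other parents are Collateral, Tenure.
  LoanAmt's other parents are Debt, Tenure.
  CreditScore also has parents Debt, Education, Income, LoanAmt.
Taking the union gives {Collateral, CreditScore, Debt, Education, Income, LoanAmt, Tenure}.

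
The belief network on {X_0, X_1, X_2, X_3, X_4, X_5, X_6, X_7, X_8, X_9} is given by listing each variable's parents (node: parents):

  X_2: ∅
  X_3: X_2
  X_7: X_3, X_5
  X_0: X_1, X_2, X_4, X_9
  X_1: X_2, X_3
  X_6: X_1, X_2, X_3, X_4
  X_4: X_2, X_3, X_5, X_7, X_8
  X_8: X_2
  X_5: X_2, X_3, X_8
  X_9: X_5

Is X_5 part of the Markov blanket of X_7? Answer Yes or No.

X_5 is a parent of X_7.
So X_5 ∈ MB(X_7).

Yes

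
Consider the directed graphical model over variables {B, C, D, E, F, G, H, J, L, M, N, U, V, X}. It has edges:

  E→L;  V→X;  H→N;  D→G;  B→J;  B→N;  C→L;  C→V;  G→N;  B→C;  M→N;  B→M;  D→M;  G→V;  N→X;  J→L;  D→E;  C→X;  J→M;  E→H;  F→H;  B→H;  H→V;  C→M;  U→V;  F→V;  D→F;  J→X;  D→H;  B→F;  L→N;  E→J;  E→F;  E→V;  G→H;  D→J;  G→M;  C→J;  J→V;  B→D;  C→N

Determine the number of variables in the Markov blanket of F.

9

Children of F: H, V.
F's parents: B, D, E.
Parents of each child, excluding F:
  parents(H) \ {F} = {B, D, E, G}.
  V also has parents C, E, G, H, J, U.
MB(F) = {B, C, D, E, G, H, J, U, V}, which has 9 nodes.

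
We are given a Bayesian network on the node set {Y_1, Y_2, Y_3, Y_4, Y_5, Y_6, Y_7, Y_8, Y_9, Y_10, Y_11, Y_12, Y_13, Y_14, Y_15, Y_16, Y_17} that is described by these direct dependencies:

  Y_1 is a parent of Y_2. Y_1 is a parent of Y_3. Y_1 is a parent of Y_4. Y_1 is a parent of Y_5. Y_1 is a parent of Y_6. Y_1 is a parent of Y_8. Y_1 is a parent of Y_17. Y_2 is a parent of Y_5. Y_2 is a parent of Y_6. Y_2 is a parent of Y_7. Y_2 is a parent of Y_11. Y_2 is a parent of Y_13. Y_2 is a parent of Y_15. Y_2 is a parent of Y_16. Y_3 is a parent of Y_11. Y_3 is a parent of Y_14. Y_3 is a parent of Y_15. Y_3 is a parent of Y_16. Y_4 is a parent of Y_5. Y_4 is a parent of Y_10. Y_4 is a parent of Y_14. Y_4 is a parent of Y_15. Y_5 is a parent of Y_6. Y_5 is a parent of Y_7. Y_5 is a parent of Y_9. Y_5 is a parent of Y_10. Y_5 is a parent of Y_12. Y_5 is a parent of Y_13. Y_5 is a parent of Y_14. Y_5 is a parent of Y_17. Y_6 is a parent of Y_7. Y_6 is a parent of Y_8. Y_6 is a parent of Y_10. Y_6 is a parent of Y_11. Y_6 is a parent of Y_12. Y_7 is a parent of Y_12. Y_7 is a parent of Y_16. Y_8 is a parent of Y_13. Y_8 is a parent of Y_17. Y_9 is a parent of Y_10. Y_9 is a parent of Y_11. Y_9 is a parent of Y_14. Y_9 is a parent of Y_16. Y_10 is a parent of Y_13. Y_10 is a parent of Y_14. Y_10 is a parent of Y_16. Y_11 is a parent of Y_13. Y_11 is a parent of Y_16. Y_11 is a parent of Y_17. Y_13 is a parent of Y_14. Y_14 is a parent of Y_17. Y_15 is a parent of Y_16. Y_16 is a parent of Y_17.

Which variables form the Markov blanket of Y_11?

Y_11's parents: Y_2, Y_3, Y_6, Y_9.
Ch(Y_11) = {Y_13, Y_16, Y_17}.
Co-parents of Y_11 (other parents of its children):
  Y_13: Y_2, Y_5, Y_8, Y_10
  Y_16: Y_2, Y_3, Y_7, Y_9, Y_10, Y_15
  Y_17: Y_1, Y_5, Y_8, Y_14, Y_16
Taking the union gives {Y_1, Y_2, Y_3, Y_5, Y_6, Y_7, Y_8, Y_9, Y_10, Y_13, Y_14, Y_15, Y_16, Y_17}.

{Y_1, Y_2, Y_3, Y_5, Y_6, Y_7, Y_8, Y_9, Y_10, Y_13, Y_14, Y_15, Y_16, Y_17}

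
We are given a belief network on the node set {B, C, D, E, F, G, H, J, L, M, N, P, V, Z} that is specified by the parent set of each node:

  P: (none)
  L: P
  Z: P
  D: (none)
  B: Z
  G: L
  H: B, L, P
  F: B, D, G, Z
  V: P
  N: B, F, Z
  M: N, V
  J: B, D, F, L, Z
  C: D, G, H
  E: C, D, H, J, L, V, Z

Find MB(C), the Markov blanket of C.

By definition, MB(C) is built from C's parents, C's children, and the co-parents of C.
Pa(C) = {D, G, H}.
Children of C: E.
Other parents of C's children:
  parents(E) \ {C} = {D, H, J, L, V, Z}.
Union: {D, G, H} ∪ {E} ∪ {D, H, J, L, V, Z} = {D, E, G, H, J, L, V, Z}.

{D, E, G, H, J, L, V, Z}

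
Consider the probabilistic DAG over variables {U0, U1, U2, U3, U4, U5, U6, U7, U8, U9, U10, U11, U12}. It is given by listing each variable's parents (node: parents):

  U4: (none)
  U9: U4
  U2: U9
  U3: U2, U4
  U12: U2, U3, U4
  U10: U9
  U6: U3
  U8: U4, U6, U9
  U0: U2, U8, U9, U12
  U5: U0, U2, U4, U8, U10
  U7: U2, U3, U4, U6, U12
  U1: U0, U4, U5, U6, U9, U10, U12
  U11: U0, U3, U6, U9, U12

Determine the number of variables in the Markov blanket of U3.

By definition, MB(U3) is built from U3's parents, U3's children, and the co-parents of U3.
U3's children: U6, U7, U11, U12.
U3 has parents U2, U4.
Other parents of U3's children:
  U12: U2, U4
  U6: —
  U7: U2, U4, U6, U12
  U11: U0, U6, U9, U12
MB(U3) = {U0, U2, U4, U6, U7, U9, U11, U12}, which has 8 nodes.

8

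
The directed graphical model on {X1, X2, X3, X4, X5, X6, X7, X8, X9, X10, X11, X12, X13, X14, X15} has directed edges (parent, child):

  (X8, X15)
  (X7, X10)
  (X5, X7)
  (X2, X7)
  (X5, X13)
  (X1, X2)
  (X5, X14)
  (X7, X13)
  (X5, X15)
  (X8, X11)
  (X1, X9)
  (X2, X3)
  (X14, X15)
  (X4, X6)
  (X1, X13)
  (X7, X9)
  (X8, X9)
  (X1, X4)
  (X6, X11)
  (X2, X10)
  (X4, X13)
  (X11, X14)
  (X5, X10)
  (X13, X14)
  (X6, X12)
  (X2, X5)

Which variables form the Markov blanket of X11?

{X5, X6, X8, X13, X14}

Children of X11: X14.
Pa(X11) = {X6, X8}.
For each child, the remaining parents (spouses of X11):
  X14: X5, X13
Taking the union gives {X5, X6, X8, X13, X14}.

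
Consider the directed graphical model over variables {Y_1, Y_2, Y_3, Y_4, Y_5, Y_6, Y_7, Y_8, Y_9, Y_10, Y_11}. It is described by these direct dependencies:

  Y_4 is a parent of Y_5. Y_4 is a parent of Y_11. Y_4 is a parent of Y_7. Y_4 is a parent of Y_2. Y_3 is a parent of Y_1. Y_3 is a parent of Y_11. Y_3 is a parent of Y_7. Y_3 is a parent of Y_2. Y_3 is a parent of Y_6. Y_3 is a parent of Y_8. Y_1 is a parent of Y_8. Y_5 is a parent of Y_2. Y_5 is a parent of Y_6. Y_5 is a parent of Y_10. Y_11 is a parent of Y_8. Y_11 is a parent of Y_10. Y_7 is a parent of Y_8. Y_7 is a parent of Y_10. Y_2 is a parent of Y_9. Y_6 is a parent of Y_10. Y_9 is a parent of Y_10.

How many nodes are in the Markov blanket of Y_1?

4

Recall MB(v) = parents ∪ children ∪ spouses, where spouses are the other parents of v's children.
Children of Y_1: Y_8.
Parents of Y_1: Y_3.
Other parents of Y_1's children:
  Y_8: Y_3, Y_7, Y_11
MB(Y_1) = {Y_3, Y_7, Y_8, Y_11}, which has 4 nodes.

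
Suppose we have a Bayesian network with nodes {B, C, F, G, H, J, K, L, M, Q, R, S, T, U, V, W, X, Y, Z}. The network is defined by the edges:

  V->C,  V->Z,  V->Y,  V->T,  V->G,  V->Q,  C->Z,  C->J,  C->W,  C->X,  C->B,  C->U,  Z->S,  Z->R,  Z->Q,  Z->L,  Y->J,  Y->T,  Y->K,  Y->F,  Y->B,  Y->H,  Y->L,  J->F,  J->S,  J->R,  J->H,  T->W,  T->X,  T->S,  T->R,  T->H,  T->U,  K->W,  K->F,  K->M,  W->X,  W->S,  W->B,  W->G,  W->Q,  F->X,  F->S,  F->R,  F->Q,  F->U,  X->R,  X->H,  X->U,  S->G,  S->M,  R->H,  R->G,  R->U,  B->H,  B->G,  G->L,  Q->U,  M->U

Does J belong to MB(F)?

J is a parent of F.
So J ∈ MB(F).

Yes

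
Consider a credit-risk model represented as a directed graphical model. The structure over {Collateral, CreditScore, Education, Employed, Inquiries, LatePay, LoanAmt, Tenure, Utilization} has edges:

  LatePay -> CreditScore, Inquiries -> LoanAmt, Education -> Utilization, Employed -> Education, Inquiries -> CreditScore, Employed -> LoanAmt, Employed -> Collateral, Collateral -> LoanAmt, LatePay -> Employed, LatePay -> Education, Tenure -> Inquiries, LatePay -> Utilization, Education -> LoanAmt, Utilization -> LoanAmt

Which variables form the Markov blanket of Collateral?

{Education, Employed, Inquiries, LoanAmt, Utilization}

Collateral has parent Employed.
Children of Collateral: LoanAmt.
Co-parents of Collateral (other parents of its children):
  LoanAmt also has parents Education, Employed, Inquiries, Utilization.
Taking the union gives {Education, Employed, Inquiries, LoanAmt, Utilization}.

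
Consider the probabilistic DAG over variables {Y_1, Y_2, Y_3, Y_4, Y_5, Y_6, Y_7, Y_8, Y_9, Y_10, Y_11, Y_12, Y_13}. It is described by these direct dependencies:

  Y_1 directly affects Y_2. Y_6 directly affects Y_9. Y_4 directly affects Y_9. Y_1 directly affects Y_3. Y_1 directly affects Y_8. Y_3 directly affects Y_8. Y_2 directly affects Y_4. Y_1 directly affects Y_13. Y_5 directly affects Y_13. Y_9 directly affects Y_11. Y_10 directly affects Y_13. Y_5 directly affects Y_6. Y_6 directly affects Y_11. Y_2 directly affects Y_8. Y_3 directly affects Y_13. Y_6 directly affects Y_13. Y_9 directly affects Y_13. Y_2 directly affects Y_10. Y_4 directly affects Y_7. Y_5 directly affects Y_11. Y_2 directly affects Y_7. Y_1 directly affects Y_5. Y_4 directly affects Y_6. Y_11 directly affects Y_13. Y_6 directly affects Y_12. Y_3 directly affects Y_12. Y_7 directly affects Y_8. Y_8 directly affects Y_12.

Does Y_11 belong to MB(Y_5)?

Y_11 is a child of Y_5.
So Y_11 ∈ MB(Y_5).

Yes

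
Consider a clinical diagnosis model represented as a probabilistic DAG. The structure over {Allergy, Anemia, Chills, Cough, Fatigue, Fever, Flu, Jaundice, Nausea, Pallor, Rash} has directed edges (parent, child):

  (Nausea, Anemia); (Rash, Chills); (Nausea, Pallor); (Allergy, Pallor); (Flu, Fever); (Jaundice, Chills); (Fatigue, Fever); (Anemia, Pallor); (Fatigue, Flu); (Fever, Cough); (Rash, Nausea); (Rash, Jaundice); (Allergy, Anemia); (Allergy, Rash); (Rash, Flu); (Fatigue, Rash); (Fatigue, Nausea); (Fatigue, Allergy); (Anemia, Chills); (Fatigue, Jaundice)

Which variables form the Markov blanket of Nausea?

Recall MB(v) = parents ∪ children ∪ spouses, where spouses are the other parents of v's children.
Parents of Nausea: Fatigue, Rash.
Nausea's children: Anemia, Pallor.
Parents of each child, excluding Nausea:
  Anemia: Allergy
  Pallor: Allergy, Anemia
Taking the union gives {Allergy, Anemia, Fatigue, Pallor, Rash}.

{Allergy, Anemia, Fatigue, Pallor, Rash}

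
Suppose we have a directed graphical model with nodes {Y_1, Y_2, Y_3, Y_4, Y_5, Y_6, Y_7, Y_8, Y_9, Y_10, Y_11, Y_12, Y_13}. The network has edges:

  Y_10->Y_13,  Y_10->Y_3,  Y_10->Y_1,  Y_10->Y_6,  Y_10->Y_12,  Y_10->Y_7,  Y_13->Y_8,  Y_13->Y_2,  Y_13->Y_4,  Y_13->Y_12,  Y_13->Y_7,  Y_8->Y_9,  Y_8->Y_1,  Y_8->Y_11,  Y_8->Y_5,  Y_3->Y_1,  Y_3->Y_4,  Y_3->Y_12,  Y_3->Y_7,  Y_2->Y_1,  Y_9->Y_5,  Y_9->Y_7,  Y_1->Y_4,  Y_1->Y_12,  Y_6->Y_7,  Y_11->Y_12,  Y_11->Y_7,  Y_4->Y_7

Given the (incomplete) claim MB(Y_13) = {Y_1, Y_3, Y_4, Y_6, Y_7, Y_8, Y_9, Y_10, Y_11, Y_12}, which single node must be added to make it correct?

Y_2

The Markov blanket of a node is its parents, its children, and the other parents of its children.
Pa(Y_13) = {Y_10}.
Children of Y_13: Y_2, Y_4, Y_7, Y_8, Y_12.
Other parents of Y_13's children:
  Y_8: —
  Y_2: —
  Y_4: Y_1, Y_3
  Y_12: Y_1, Y_3, Y_10, Y_11
  Y_7: Y_3, Y_4, Y_6, Y_9, Y_10, Y_11
MB(Y_13) = {Y_1, Y_2, Y_3, Y_4, Y_6, Y_7, Y_8, Y_9, Y_10, Y_11, Y_12}.
Comparing with the claimed set, Y_2 is missing.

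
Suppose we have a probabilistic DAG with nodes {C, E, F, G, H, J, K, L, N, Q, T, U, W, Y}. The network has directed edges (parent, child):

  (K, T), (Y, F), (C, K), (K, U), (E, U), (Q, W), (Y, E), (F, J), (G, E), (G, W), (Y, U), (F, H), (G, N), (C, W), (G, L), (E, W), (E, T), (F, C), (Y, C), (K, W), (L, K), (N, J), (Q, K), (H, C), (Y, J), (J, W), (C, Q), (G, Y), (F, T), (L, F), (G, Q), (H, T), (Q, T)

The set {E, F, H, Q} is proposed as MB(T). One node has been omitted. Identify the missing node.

T's children: none.
T has parents E, F, H, K, Q.
T has no children, so there are no co-parents.
MB(T) = {E, F, H, K, Q}.
Comparing with the claimed set, K is missing.

K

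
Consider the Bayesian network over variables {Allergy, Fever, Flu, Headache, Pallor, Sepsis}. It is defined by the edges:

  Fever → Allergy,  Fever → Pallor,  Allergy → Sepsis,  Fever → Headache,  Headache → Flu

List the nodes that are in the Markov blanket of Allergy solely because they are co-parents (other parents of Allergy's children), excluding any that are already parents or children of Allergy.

Children of Allergy: Sepsis.
  Sepsis has no other parent.
Excluding nodes already adjacent to Allergy (Fever, Sepsis), the co-parent-only contribution is {}.

{}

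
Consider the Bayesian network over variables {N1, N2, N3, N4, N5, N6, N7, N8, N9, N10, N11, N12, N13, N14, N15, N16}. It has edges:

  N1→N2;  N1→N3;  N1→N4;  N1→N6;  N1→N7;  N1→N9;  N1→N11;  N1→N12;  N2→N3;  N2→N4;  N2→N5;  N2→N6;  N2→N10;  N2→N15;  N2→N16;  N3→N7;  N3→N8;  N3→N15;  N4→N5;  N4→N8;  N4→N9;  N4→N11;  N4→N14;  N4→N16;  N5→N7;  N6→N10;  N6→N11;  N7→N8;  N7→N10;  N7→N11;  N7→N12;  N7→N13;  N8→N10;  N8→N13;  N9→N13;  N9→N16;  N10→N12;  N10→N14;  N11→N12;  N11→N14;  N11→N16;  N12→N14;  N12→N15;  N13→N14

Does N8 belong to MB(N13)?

Yes

N8 is a parent of N13.
So N8 ∈ MB(N13).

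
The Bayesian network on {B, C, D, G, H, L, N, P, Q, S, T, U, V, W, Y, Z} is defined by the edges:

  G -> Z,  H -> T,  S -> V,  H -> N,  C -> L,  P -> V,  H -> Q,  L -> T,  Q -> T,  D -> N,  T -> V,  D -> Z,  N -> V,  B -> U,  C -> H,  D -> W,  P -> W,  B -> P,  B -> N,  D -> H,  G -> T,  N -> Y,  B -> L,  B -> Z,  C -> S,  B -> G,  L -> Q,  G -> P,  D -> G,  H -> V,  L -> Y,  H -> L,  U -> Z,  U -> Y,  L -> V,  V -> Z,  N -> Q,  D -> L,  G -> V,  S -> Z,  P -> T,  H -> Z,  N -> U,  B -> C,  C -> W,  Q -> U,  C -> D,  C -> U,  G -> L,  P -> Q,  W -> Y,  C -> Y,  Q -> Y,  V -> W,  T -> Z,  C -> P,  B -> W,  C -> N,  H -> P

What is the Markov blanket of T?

{B, D, G, H, L, N, P, Q, S, U, V, Z}

A node's Markov blanket = Pa ∪ Ch ∪ (parents of Ch other than the node itself).
Pa(T) = {G, H, L, P, Q}.
T's children: V, Z.
For each child, the remaining parents (spouses of T):
  V also has parents G, H, L, N, P, S.
  parents(Z) \ {T} = {B, D, G, H, S, U, V}.
Union: {G, H, L, P, Q} ∪ {V, Z} ∪ {B, D, G, H, L, N, P, S, U, V} = {B, D, G, H, L, N, P, Q, S, U, V, Z}.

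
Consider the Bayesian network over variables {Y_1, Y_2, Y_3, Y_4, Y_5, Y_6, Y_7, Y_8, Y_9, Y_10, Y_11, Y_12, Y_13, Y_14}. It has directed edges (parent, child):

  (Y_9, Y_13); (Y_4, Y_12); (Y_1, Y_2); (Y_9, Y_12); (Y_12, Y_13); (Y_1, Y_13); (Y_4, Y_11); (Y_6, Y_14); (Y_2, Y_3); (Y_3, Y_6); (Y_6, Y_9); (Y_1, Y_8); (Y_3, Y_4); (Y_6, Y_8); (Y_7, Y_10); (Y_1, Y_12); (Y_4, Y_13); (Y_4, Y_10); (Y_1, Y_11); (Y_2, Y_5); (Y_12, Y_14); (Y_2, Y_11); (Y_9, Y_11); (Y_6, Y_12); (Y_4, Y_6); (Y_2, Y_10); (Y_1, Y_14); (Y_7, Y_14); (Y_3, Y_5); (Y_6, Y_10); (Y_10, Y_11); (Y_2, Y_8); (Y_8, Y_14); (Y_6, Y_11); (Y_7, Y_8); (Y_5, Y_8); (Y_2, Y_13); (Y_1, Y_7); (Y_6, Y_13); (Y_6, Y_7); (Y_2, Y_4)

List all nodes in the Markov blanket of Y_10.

The Markov blanket of a node is its parents, its children, and the other parents of its children.
Y_10's parents: Y_2, Y_4, Y_6, Y_7.
Y_10's children: Y_11.
For each child, the remaining parents (spouses of Y_10):
  Y_11: Y_1, Y_2, Y_4, Y_6, Y_9
Union: {Y_2, Y_4, Y_6, Y_7} ∪ {Y_11} ∪ {Y_1, Y_2, Y_4, Y_6, Y_9} = {Y_1, Y_2, Y_4, Y_6, Y_7, Y_9, Y_11}.

{Y_1, Y_2, Y_4, Y_6, Y_7, Y_9, Y_11}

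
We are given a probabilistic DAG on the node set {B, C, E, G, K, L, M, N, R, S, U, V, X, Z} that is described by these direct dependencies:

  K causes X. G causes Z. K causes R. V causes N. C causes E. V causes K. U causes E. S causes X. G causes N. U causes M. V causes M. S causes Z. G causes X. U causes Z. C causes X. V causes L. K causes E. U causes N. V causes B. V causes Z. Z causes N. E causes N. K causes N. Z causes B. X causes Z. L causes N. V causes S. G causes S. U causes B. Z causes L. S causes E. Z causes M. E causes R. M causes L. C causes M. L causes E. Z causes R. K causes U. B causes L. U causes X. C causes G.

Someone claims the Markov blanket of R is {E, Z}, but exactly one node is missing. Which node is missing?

K

Recall MB(v) = parents ∪ children ∪ spouses, where spouses are the other parents of v's children.
Pa(R) = {E, K, Z}.
Children of R: none.
With no children, R has no spouses; the co-parent set is empty.
MB(R) = {E, K, Z}.
Comparing with the claimed set, K is missing.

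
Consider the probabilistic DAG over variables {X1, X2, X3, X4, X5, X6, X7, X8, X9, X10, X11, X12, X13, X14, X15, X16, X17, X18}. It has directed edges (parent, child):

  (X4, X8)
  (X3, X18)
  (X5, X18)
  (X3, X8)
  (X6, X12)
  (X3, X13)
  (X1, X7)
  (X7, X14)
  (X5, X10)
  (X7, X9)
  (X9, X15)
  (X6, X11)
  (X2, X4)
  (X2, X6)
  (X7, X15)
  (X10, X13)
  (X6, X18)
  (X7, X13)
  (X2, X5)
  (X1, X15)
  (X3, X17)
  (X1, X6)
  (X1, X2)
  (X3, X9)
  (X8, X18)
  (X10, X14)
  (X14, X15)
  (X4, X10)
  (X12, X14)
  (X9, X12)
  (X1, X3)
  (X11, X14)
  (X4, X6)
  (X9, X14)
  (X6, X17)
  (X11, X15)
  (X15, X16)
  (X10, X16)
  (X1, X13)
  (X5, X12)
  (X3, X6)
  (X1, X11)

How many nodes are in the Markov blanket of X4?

Ch(X4) = {X6, X8, X10}.
Parents of X4: X2.
Other parents of X4's children:
  X6: X1, X2, X3
  X8: X3
  X10: X5
MB(X4) = {X1, X2, X3, X5, X6, X8, X10}, which has 7 nodes.

7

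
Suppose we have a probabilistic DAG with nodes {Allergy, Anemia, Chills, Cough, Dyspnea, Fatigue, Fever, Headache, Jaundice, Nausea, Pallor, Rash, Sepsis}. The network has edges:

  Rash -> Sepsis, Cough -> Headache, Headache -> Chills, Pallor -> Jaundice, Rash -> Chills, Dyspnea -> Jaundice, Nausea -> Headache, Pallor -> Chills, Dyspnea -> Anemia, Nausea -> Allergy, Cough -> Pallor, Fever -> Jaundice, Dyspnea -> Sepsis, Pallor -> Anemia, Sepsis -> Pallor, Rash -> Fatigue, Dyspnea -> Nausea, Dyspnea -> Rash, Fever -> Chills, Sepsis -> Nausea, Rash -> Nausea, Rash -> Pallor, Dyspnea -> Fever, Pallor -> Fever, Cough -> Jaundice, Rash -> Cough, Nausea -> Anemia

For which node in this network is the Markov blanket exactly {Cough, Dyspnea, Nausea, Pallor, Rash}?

Sepsis

The target node must have every member of {Cough, Dyspnea, Nausea, Pallor, Rash} as a parent, child, or co-parent, and no others.
Parents of Sepsis: Dyspnea, Rash; children: Nausea, Pallor; co-parents: Cough, Dyspnea, Rash.
These exactly cover the given set, so the node is Sepsis.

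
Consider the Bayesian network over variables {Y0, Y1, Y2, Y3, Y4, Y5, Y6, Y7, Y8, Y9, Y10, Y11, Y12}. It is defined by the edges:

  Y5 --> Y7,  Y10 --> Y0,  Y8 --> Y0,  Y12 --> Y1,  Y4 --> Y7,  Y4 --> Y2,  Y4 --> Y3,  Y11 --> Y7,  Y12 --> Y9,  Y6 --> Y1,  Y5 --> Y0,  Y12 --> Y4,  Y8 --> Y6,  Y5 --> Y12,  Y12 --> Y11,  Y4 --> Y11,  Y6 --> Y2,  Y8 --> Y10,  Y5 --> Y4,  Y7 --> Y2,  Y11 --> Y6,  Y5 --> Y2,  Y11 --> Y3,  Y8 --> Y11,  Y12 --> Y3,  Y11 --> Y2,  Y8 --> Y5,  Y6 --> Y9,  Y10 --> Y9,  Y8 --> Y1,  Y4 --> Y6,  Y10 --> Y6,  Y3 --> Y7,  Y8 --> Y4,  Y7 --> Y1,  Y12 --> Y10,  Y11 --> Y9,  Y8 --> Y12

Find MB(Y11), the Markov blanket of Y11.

A node's Markov blanket = Pa ∪ Ch ∪ (parents of Ch other than the node itself).
Y11 has parents Y4, Y8, Y12.
Ch(Y11) = {Y2, Y3, Y6, Y7, Y9}.
For each child, the remaining parents (spouses of Y11):
  parents(Y3) \ {Y11} = {Y4, Y12}.
  Y6 also has parents Y4, Y8, Y10.
  parents(Y7) \ {Y11} = {Y3, Y4, Y5}.
  Y9 also has parents Y6, Y10, Y12.
  parents(Y2) \ {Y11} = {Y4, Y5, Y6, Y7}.
MB(Y11) = {Y2, Y3, Y4, Y5, Y6, Y7, Y8, Y9, Y10, Y12}.

{Y2, Y3, Y4, Y5, Y6, Y7, Y8, Y9, Y10, Y12}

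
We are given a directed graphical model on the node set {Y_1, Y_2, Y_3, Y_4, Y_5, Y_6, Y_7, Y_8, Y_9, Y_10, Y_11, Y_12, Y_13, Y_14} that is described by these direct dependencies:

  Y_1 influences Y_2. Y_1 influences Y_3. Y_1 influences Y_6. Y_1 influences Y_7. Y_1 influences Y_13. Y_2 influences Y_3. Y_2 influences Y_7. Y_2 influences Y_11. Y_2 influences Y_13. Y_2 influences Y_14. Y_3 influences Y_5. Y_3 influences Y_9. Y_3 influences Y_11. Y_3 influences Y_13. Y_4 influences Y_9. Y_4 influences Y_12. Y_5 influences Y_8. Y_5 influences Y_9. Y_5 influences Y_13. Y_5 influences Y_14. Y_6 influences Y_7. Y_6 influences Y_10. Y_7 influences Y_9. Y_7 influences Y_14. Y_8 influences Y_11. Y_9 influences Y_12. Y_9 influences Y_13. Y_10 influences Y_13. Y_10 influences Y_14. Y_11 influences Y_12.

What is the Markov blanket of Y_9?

{Y_1, Y_2, Y_3, Y_4, Y_5, Y_7, Y_10, Y_11, Y_12, Y_13}

A node's Markov blanket = Pa ∪ Ch ∪ (parents of Ch other than the node itself).
Y_9's parents: Y_3, Y_4, Y_5, Y_7.
Children of Y_9: Y_12, Y_13.
Other parents of Y_9's children:
  Y_12: Y_4, Y_11
  Y_13: Y_1, Y_2, Y_3, Y_5, Y_10
Taking the union gives {Y_1, Y_2, Y_3, Y_4, Y_5, Y_7, Y_10, Y_11, Y_12, Y_13}.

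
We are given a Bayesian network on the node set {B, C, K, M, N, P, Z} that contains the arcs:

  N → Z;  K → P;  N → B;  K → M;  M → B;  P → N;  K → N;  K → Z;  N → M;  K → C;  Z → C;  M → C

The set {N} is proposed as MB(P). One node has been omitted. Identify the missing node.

The Markov blanket of a node is its parents, its children, and the other parents of its children.
Pa(P) = {K}.
Ch(P) = {N}.
Other parents of P's children:
  parents(N) \ {P} = {K}.
MB(P) = {K, N}.
Comparing with the claimed set, K is missing.

K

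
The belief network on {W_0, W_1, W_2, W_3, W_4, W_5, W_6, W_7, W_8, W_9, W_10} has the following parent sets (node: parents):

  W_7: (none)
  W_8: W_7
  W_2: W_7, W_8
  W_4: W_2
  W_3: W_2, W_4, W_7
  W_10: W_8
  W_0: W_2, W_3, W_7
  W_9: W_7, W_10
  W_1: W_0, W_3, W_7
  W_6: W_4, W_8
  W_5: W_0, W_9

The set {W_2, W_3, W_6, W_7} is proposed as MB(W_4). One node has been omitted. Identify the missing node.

Recall MB(v) = parents ∪ children ∪ spouses, where spouses are the other parents of v's children.
Parents of W_4: W_2.
Children of W_4: W_3, W_6.
Parents of each child, excluding W_4:
  W_3: W_2, W_7
  W_6: W_8
MB(W_4) = {W_2, W_3, W_6, W_7, W_8}.
Comparing with the claimed set, W_8 is missing.

W_8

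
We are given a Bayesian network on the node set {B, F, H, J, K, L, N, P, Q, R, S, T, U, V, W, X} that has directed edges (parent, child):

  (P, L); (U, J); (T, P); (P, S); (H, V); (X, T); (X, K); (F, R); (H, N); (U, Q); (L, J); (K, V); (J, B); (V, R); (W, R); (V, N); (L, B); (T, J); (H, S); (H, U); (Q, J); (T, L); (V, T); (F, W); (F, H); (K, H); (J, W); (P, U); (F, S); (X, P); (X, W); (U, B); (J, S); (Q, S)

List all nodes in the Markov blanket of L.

{B, J, P, Q, T, U}

By definition, MB(L) is built from L's parents, L's children, and the co-parents of L.
Parents of L: P, T.
Ch(L) = {B, J}.
For each child, the remaining parents (spouses of L):
  J: Q, T, U
  B: J, U
Union: {P, T} ∪ {B, J} ∪ {J, Q, T, U} = {B, J, P, Q, T, U}.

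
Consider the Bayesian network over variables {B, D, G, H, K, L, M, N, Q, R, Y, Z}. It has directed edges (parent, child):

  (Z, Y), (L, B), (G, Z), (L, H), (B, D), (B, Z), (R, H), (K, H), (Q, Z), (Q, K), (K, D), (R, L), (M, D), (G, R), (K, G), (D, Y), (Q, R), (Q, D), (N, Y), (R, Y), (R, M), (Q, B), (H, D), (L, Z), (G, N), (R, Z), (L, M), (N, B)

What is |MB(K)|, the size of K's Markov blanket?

Recall MB(v) = parents ∪ children ∪ spouses, where spouses are the other parents of v's children.
Parents of K: Q.
K has children D, G, H.
Parents of each child, excluding K:
  G has no other parent.
  H also has parents L, R.
  D's other parents are B, H, M, Q.
MB(K) = {B, D, G, H, L, M, Q, R}, which has 8 nodes.

8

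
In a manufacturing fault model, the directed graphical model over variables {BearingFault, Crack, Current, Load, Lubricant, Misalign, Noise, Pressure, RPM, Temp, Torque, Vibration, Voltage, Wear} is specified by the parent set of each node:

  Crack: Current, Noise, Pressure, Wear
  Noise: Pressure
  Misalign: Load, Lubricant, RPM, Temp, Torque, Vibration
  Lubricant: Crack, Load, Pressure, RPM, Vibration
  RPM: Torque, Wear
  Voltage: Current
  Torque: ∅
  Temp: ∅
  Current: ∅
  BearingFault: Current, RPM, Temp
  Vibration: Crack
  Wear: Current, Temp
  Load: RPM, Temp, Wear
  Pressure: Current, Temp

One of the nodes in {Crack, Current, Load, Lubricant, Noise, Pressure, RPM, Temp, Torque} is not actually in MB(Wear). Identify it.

Lubricant

Parents of Wear: Current, Temp.
Wear has children Crack, Load, RPM.
Other parents of Wear's children:
  parents(RPM) \ {Wear} = {Torque}.
  parents(Crack) \ {Wear} = {Current, Noise, Pressure}.
  Load's other parents are RPM, Temp.
MB(Wear) = {Crack, Current, Load, Noise, Pressure, RPM, Temp, Torque}.
Lubricant is neither a parent, child, nor co-parent of Wear, so it does not belong.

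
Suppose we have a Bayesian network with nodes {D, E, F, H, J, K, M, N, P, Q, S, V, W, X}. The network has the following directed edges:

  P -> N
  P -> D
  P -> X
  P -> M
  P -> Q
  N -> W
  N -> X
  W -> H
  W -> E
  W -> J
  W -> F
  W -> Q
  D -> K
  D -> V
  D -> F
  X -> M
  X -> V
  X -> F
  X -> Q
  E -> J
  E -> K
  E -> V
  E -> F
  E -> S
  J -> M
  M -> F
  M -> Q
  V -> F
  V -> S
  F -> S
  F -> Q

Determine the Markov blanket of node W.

By definition, MB(W) is built from W's parents, W's children, and the co-parents of W.
W's parents: N.
Ch(W) = {E, F, H, J, Q}.
Parents of each child, excluding W:
  H: no additional parents.
  E: no additional parents.
  J also has parent E.
  parents(F) \ {W} = {D, E, M, V, X}.
  Q's other parents are F, M, P, X.
So the Markov blanket of W is {D, E, F, H, J, M, N, P, Q, V, X}.

{D, E, F, H, J, M, N, P, Q, V, X}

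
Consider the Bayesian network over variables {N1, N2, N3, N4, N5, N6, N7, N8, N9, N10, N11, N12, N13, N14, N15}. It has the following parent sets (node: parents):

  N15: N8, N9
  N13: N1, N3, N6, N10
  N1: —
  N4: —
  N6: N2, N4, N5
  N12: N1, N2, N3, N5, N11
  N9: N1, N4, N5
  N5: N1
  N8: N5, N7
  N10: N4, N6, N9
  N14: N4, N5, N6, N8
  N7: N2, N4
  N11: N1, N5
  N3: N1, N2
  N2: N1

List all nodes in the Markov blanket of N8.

Recall MB(v) = parents ∪ children ∪ spouses, where spouses are the other parents of v's children.
N8's parents: N5, N7.
N8 has children N14, N15.
For each child, the remaining parents (spouses of N8):
  N14's other parents are N4, N5, N6.
  N15 also has parent N9.
Taking the union gives {N4, N5, N6, N7, N9, N14, N15}.

{N4, N5, N6, N7, N9, N14, N15}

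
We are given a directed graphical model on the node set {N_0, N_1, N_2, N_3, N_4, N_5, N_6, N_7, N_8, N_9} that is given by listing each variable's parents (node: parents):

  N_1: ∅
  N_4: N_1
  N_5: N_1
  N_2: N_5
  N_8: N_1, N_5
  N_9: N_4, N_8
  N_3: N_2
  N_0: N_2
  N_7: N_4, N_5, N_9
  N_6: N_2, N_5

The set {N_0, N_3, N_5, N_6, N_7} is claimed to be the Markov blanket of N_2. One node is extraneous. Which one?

N_7

The Markov blanket of a node is its parents, its children, and the other parents of its children.
N_2 has children N_0, N_3, N_6.
N_2 has parent N_5.
Other parents of N_2's children:
  N_3: no additional parents.
  N_0: no additional parents.
  parents(N_6) \ {N_2} = {N_5}.
MB(N_2) = {N_0, N_3, N_5, N_6}.
N_7 is neither a parent, child, nor co-parent of N_2, so it does not belong.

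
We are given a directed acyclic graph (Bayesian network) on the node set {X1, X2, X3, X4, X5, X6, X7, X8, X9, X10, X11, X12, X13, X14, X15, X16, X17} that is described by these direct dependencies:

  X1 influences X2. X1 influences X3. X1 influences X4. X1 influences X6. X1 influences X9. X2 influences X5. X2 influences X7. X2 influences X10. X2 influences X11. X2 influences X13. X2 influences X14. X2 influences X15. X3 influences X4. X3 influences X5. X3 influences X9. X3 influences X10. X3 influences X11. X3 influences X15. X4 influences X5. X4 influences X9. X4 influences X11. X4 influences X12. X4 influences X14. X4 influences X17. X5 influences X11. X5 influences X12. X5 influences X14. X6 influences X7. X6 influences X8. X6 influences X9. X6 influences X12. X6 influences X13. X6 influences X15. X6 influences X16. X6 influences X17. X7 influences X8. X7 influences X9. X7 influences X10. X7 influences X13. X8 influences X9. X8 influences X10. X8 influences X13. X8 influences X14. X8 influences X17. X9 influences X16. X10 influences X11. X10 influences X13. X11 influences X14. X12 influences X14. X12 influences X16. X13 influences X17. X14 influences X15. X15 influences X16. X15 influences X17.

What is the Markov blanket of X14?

{X2, X3, X4, X5, X6, X8, X11, X12, X15}

By definition, MB(X14) is built from X14's parents, X14's children, and the co-parents of X14.
X14's parents: X2, X4, X5, X8, X11, X12.
Children of X14: X15.
Parents of each child, excluding X14:
  X15 also has parents X2, X3, X6.
So the Markov blanket of X14 is {X2, X3, X4, X5, X6, X8, X11, X12, X15}.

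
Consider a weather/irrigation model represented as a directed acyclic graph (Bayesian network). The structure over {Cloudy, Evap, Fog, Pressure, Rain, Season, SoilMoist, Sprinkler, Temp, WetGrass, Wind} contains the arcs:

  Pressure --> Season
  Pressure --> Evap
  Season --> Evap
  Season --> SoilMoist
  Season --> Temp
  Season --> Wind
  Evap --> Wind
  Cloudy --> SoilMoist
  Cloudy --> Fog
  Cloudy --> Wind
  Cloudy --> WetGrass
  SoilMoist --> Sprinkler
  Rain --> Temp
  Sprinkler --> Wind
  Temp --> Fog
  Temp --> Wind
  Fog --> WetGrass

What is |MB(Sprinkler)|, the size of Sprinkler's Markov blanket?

The Markov blanket of a node is its parents, its children, and the other parents of its children.
Sprinkler's children: Wind.
Parents of Sprinkler: SoilMoist.
Other parents of Sprinkler's children:
  parents(Wind) \ {Sprinkler} = {Cloudy, Evap, Season, Temp}.
MB(Sprinkler) = {Cloudy, Evap, Season, SoilMoist, Temp, Wind}, which has 6 nodes.

6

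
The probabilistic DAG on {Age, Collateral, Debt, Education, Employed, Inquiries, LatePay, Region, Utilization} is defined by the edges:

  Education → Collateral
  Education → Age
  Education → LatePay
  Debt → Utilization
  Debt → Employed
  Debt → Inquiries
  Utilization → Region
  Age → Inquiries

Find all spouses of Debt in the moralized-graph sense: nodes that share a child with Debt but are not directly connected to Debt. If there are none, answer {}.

Children of Debt: Employed, Inquiries, Utilization.
  Utilization: no additional parents.
  Employed: no additional parents.
  Inquiries's other parent is Age.
Excluding nodes already adjacent to Debt (Employed, Inquiries, Utilization), the co-parent-only contribution is {Age}.

{Age}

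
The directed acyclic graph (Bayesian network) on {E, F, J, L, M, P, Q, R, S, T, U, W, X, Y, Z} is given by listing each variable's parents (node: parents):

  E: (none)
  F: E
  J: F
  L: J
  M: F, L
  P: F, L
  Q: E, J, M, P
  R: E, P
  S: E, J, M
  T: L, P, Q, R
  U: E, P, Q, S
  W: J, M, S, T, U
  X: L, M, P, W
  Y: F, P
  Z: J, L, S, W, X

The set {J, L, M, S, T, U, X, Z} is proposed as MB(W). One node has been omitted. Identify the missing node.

W has parents J, M, S, T, U.
W has children X, Z.
Co-parents of W (other parents of its children):
  parents(X) \ {W} = {L, M, P}.
  parents(Z) \ {W} = {J, L, S, X}.
MB(W) = {J, L, M, P, S, T, U, X, Z}.
Comparing with the claimed set, P is missing.

P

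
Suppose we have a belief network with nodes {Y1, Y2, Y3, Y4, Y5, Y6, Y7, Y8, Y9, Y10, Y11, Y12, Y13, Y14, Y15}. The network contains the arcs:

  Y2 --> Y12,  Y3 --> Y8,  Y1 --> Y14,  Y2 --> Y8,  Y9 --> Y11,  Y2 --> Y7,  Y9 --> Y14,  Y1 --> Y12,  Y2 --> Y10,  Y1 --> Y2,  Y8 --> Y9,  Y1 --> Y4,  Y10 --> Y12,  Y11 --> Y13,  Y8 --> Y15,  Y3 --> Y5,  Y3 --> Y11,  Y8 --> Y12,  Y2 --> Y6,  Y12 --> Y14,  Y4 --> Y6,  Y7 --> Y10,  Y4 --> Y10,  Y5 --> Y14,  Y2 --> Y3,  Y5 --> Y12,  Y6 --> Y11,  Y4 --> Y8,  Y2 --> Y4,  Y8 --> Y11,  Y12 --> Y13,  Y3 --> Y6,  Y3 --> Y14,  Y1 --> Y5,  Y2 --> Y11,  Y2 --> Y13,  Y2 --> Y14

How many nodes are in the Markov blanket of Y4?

7

Pa(Y4) = {Y1, Y2}.
Children of Y4: Y6, Y8, Y10.
Other parents of Y4's children:
  Y6's other parents are Y2, Y3.
  parents(Y8) \ {Y4} = {Y2, Y3}.
  Y10's other parents are Y2, Y7.
MB(Y4) = {Y1, Y2, Y3, Y6, Y7, Y8, Y10}, which has 7 nodes.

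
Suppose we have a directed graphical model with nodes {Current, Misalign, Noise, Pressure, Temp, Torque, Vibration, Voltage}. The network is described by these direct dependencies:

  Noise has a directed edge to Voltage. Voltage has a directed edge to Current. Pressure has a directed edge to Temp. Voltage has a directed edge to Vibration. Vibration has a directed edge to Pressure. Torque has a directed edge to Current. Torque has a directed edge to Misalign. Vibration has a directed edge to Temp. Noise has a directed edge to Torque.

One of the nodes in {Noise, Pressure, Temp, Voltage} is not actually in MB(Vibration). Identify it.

Noise

Ch(Vibration) = {Pressure, Temp}.
Vibration's parents: Voltage.
Parents of each child, excluding Vibration:
  Pressure: no additional parents.
  Temp's other parent is Pressure.
MB(Vibration) = {Pressure, Temp, Voltage}.
Noise is neither a parent, child, nor co-parent of Vibration, so it does not belong.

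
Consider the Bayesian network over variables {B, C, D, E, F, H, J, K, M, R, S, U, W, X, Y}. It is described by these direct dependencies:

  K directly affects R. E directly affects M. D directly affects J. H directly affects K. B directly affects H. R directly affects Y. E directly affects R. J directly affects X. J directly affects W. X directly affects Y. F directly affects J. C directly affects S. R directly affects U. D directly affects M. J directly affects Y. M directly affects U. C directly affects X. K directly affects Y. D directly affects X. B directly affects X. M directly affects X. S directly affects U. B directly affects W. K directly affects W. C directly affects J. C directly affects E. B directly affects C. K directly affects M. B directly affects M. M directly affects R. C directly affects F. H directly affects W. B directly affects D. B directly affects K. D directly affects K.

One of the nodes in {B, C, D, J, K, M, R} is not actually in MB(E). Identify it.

J

By definition, MB(E) is built from E's parents, E's children, and the co-parents of E.
E has children M, R.
Parents of E: C.
Parents of each child, excluding E:
  M: B, D, K
  R: K, M
MB(E) = {B, C, D, K, M, R}.
J is neither a parent, child, nor co-parent of E, so it does not belong.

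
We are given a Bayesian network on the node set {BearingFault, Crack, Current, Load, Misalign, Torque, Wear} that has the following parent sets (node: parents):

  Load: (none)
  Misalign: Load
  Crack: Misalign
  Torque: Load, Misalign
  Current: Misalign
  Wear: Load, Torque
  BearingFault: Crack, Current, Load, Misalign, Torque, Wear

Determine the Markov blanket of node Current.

Current has child BearingFault.
Current has parent Misalign.
Other parents of Current's children:
  BearingFault: Crack, Load, Misalign, Torque, Wear
So the Markov blanket of Current is {BearingFault, Crack, Load, Misalign, Torque, Wear}.

{BearingFault, Crack, Load, Misalign, Torque, Wear}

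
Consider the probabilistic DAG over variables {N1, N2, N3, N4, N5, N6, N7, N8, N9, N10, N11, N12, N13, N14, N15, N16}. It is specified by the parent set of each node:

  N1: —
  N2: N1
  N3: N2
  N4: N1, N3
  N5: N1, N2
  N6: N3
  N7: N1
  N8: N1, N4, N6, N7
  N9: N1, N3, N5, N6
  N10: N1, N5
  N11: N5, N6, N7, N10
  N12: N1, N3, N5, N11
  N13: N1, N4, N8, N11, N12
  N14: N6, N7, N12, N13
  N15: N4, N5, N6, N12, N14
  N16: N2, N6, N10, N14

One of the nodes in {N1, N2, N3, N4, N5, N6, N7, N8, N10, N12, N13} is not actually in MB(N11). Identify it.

N2

Children of N11: N12, N13.
Pa(N11) = {N5, N6, N7, N10}.
Other parents of N11's children:
  N12: N1, N3, N5
  N13: N1, N4, N8, N12
MB(N11) = {N1, N3, N4, N5, N6, N7, N8, N10, N12, N13}.
N2 is neither a parent, child, nor co-parent of N11, so it does not belong.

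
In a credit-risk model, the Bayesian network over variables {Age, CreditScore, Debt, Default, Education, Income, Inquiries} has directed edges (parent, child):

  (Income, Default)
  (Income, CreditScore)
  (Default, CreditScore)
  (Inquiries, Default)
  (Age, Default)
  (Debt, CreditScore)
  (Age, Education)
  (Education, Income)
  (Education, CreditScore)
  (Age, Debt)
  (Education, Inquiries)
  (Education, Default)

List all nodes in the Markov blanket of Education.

{Age, CreditScore, Debt, Default, Income, Inquiries}

Education has parent Age.
Education's children: CreditScore, Default, Income, Inquiries.
Co-parents of Education (other parents of its children):
  Inquiries has no other parent.
  Income: no additional parents.
  Default's other parents are Age, Income, Inquiries.
  CreditScore's other parents are Debt, Default, Income.
Union: {Age} ∪ {CreditScore, Default, Income, Inquiries} ∪ {Age, Debt, Default, Income, Inquiries} = {Age, CreditScore, Debt, Default, Income, Inquiries}.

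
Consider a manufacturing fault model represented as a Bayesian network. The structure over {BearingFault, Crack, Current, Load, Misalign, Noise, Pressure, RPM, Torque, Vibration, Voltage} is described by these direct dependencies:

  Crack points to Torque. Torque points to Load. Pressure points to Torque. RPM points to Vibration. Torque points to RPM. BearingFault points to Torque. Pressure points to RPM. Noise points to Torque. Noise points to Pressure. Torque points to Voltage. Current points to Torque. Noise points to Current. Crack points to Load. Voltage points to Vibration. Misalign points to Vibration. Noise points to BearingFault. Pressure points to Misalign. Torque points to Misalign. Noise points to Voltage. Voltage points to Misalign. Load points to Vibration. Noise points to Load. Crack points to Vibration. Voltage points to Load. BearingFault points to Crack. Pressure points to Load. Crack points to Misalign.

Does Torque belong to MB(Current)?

Torque is a child of Current.
So Torque ∈ MB(Current).

Yes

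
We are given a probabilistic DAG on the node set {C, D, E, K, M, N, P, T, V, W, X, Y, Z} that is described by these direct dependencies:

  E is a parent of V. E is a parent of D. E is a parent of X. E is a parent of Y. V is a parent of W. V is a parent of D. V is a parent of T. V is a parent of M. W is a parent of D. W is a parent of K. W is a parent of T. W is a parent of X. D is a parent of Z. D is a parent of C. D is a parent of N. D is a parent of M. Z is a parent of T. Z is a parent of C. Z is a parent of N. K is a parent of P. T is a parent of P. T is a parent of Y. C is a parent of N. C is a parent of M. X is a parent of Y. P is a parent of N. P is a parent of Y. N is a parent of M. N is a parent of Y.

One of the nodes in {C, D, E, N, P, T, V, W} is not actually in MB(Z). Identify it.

E

By definition, MB(Z) is built from Z's parents, Z's children, and the co-parents of Z.
Ch(Z) = {C, N, T}.
Z's parents: D.
Parents of each child, excluding Z:
  parents(T) \ {Z} = {V, W}.
  C also has parent D.
  parents(N) \ {Z} = {C, D, P}.
MB(Z) = {C, D, N, P, T, V, W}.
E is neither a parent, child, nor co-parent of Z, so it does not belong.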